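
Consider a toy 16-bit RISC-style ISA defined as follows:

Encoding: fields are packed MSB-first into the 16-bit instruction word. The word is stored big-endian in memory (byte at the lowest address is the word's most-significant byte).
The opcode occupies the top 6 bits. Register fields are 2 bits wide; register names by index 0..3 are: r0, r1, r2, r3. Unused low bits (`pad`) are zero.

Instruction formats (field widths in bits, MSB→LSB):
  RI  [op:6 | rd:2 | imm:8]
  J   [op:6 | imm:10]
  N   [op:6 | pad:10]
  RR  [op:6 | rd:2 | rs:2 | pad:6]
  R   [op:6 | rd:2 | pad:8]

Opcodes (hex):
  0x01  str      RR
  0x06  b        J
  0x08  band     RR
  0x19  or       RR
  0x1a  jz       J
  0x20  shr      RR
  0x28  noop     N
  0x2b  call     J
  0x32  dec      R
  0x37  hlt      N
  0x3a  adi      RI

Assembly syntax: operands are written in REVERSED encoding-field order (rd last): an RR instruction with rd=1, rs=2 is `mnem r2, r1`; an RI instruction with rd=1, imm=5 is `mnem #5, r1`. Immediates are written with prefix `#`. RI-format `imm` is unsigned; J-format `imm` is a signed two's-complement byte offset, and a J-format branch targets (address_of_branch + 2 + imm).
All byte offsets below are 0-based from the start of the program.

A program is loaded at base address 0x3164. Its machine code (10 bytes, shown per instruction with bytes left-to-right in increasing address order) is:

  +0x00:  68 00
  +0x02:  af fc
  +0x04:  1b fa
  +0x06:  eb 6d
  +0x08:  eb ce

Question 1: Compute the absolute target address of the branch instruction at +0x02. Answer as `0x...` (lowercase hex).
[02] af fc → 0xaffc
  op=0xaffc>>10=0x2b ⇒ call (J)
  imm@[9:0]=0x3fc (s10→-4) ⇒ #-4
  target = base 0x3164 + off 0x02 + 2 + imm -4 = 0x3164

0x3164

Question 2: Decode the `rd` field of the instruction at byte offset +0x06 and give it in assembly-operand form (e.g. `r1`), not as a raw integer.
+0x06: eb 6d ⇒ word 0xeb6d (big)
  opcode bits[15:10]=0x3a: adi/RI
  rd: (w>>8)&0x3=0x3 → r3
  imm: (w>>0)&0xff=0x6d → #109

r3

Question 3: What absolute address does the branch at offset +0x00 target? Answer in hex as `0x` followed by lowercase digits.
0x3166

[00] 68 00 → 0x6800
  op=0x6800>>10=0x1a ⇒ jz (J)
  [9:0] imm=0 = #0
  target = base 0x3164 + off 0x00 + 2 + imm 0 = 0x3166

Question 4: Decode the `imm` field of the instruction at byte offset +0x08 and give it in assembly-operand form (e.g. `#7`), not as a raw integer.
#206

+0x08: eb ce ⇒ word 0xebce (big)
  top 6b → 0x3a → adi [RI]
  rd: (w>>8)&0x3=0x3 → r3
  imm: (w>>0)&0xff=0xce → #206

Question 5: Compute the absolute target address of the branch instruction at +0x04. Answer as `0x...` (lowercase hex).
0x3164

@+04  big-endian(1b fa) = 0x1bfa
  opcode bits[15:10]=0x6: b/J
  imm@[9:0]=0x3fa (s10→-6) ⇒ #-6
  target = base 0x3164 + off 0x04 + 2 + imm -6 = 0x3164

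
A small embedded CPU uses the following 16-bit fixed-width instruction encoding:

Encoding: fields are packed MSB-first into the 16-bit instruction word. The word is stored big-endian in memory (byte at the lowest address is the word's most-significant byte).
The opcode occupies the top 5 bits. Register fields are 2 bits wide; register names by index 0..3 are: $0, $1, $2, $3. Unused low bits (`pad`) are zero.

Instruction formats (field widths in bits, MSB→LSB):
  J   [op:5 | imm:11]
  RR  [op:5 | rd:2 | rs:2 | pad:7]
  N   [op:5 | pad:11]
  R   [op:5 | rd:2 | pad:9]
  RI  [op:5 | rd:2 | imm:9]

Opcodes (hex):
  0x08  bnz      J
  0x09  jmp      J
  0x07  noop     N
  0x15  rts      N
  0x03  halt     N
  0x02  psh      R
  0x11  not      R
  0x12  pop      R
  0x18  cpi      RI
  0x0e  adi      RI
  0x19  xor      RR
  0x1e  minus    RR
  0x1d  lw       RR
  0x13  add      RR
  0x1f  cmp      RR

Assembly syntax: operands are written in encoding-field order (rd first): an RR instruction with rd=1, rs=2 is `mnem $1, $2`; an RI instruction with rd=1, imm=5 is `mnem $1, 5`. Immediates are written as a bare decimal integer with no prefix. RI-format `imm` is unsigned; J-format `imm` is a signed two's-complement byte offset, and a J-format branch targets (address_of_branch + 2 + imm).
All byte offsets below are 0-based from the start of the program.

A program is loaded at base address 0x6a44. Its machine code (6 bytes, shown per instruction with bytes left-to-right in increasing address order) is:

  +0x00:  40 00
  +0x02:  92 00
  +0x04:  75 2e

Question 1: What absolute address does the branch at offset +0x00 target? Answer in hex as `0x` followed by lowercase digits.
[00] 40 00 → 0x4000
  opcode bits[15:11]=0x8: bnz/J
  imm: (w>>0)&0x7ff=0x0 → 0
  target = base 0x6a44 + off 0x00 + 2 + imm 0 = 0x6a46

0x6a46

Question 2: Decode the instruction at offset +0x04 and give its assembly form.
off 0x04: read 75 2e as big → 0x752e
  op=0x752e>>11=0xe ⇒ adi (RI)
  rd@[10:9]=0x2 ⇒ $2
  imm@[8:0]=0x12e ⇒ 302

adi $2, 302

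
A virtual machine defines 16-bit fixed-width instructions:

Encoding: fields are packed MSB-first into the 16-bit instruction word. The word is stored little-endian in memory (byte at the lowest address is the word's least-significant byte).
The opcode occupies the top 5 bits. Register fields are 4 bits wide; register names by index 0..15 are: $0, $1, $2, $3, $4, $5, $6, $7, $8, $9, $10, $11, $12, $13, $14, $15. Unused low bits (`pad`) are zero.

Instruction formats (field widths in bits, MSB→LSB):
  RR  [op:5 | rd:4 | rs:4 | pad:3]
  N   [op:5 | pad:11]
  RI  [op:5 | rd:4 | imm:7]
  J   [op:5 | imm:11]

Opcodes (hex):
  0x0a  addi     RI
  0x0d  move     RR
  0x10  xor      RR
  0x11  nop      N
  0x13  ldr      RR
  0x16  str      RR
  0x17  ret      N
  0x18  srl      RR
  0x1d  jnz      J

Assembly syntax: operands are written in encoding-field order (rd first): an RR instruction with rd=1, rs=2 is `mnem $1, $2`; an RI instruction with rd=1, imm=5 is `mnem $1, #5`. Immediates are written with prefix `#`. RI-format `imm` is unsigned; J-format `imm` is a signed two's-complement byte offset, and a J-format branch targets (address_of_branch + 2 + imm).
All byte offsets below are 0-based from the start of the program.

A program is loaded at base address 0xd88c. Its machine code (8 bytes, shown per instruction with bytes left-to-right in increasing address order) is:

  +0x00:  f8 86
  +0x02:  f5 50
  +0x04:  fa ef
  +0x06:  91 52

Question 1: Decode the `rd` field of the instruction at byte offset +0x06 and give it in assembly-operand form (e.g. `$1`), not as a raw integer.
$5

+0x06: 91 52 ⇒ word 0x5291 (little)
  top 5b → 0xa → addi [RI]
  rd: (w>>7)&0xf=0x5 → $5
  imm: (w>>0)&0x7f=0x11 → #17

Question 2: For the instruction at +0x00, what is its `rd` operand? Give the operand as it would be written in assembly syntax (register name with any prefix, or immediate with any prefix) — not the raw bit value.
+0x00: f8 86 ⇒ word 0x86f8 (little)
  opcode bits[15:11]=0x10: xor/RR
  rd@[10:7]=0xd ⇒ $13
  rs@[6:3]=0xf ⇒ $15

$13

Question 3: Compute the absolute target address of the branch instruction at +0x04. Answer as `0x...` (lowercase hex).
@+04  little-endian(fa ef) = 0xeffa
  op=0xeffa>>11=0x1d ⇒ jnz (J)
  imm: (w>>0)&0x7ff=0x7fa (s11→-6) → #-6
  target = base 0xd88c + off 0x04 + 2 + imm -6 = 0xd88c

0xd88c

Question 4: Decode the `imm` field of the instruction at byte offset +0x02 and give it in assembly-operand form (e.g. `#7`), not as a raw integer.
+0x02: f5 50 ⇒ word 0x50f5 (little)
  opcode bits[15:11]=0xa: addi/RI
  rd@[10:7]=0x1 ⇒ $1
  imm@[6:0]=0x75 ⇒ #117

#117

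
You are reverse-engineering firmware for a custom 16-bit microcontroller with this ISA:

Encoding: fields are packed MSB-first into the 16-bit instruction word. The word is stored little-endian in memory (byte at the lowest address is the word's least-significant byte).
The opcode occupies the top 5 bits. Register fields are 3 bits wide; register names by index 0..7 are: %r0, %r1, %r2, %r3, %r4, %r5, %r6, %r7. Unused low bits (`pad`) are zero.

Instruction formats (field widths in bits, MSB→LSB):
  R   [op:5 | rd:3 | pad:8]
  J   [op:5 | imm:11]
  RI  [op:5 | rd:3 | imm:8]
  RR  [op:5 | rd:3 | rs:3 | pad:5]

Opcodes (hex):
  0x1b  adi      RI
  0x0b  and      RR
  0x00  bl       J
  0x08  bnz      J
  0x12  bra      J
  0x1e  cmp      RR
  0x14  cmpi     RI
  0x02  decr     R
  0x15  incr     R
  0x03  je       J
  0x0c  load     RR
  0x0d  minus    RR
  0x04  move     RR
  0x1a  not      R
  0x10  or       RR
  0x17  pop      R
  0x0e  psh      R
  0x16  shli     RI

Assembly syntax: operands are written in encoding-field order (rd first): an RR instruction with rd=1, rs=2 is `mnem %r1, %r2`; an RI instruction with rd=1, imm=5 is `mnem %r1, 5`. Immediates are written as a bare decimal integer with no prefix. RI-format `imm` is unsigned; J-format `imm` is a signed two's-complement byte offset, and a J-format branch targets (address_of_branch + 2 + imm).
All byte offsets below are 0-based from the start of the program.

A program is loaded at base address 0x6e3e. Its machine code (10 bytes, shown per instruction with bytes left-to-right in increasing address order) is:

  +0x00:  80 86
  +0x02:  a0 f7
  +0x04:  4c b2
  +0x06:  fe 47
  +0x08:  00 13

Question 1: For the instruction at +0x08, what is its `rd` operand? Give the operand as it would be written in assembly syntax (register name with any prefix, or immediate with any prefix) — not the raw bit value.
@+08  little-endian(00 13) = 0x1300
  opcode bits[15:11]=0x2: decr/R
  [10:8] rd=3 = %r3

%r3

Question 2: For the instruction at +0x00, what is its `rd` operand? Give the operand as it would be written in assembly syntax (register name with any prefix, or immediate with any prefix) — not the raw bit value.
+0x00: 80 86 ⇒ word 0x8680 (little)
  op=0x8680>>11=0x10 ⇒ or (RR)
  rd: (w>>8)&0x7=0x6 → %r6
  rs: (w>>5)&0x7=0x4 → %r4

%r6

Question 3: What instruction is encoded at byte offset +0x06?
@+06  little-endian(fe 47) = 0x47fe
  op=0x47fe>>11=0x8 ⇒ bnz (J)
  [10:0] imm=2046 (s11→-2) = -2

bnz -2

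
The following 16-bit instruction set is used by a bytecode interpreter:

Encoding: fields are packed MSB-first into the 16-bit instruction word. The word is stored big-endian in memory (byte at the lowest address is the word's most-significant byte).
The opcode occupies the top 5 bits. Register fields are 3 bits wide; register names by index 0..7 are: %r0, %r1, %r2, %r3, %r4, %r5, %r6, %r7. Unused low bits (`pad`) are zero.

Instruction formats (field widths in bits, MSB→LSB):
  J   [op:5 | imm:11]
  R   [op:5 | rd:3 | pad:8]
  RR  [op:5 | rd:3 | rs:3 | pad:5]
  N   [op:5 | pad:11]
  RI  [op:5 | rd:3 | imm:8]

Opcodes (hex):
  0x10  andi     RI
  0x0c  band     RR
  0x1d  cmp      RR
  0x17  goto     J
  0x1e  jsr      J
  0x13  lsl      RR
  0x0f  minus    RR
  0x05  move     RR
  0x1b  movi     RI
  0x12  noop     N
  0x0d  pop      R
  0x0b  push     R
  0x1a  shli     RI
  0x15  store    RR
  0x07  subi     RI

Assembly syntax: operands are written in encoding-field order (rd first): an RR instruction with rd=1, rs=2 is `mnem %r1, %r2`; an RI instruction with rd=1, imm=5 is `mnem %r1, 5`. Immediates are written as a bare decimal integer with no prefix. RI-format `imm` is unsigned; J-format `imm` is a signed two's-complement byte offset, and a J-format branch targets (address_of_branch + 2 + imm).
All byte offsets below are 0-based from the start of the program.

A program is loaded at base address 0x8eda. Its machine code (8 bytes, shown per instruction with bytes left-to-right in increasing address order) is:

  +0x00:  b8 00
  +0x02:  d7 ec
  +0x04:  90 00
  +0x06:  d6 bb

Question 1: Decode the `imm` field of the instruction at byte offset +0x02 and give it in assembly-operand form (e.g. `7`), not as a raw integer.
236

off 0x02: read d7 ec as big → 0xd7ec
  top 5b → 0x1a → shli [RI]
  rd: (w>>8)&0x7=0x7 → %r7
  imm: (w>>0)&0xff=0xec → 236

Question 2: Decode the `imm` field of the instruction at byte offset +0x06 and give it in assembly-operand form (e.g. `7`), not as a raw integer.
187

off 0x06: read d6 bb as big → 0xd6bb
  op=0xd6bb>>11=0x1a ⇒ shli (RI)
  [10:8] rd=6 = %r6
  [7:0] imm=187 = 187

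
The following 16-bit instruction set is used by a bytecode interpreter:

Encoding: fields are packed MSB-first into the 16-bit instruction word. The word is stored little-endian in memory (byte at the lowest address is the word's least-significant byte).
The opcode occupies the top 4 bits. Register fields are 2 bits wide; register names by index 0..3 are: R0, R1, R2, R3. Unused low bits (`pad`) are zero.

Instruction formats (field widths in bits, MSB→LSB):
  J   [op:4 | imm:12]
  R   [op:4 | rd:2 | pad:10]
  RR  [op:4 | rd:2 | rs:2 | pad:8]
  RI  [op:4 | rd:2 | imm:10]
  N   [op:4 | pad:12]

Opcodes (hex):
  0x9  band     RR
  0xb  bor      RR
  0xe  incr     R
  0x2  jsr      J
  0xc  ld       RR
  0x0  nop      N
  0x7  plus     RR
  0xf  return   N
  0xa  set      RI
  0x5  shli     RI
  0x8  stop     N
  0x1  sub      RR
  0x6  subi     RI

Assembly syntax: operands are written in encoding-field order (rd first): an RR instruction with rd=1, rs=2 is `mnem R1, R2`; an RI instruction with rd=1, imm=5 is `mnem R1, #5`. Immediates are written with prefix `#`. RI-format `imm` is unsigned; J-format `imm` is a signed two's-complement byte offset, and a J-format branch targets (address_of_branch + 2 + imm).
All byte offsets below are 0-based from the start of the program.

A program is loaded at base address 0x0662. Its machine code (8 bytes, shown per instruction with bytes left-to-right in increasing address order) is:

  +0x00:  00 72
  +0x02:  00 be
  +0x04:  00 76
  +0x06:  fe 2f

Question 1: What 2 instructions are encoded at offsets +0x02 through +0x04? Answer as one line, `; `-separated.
+0x02: 00 be ⇒ word 0xbe00 (little)
  op=0xbe00>>12=0xb ⇒ bor (RR)
  [11:10] rd=3 = R3
  [9:8] rs=2 = R2
+0x04: 00 76 ⇒ word 0x7600 (little)
  op=0x7600>>12=0x7 ⇒ plus (RR)
  [11:10] rd=1 = R1
  [9:8] rs=2 = R2

bor R3, R2; plus R1, R2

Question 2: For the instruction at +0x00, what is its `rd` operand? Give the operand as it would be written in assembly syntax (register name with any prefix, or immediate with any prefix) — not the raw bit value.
R0

[00] 00 72 → 0x7200
  op=0x7200>>12=0x7 ⇒ plus (RR)
  rd@[11:10]=0x0 ⇒ R0
  rs@[9:8]=0x2 ⇒ R2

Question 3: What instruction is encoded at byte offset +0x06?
jsr #-2

+0x06: fe 2f ⇒ word 0x2ffe (little)
  opcode bits[15:12]=0x2: jsr/J
  [11:0] imm=4094 (s12→-2) = #-2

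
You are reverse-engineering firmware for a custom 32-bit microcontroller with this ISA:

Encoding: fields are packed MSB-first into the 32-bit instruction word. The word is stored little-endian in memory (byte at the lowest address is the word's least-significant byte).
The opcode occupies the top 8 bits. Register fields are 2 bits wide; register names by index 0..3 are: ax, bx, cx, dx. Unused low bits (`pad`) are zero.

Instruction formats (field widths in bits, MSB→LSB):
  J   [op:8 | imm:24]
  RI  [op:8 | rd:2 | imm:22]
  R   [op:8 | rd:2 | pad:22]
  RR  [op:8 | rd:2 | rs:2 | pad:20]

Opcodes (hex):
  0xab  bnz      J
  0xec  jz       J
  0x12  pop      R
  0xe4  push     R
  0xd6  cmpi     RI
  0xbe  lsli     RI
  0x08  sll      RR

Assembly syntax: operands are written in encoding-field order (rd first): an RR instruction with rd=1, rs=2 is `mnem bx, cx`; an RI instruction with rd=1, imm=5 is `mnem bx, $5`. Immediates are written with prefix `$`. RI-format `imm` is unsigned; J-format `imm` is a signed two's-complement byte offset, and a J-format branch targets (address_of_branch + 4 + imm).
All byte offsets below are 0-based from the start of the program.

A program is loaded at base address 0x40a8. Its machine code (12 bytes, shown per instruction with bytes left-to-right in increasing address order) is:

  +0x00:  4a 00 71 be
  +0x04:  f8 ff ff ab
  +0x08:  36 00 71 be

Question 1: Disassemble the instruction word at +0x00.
[00] 4a 00 71 be → 0xbe71004a
  op=0xbe71004a>>24=0xbe ⇒ lsli (RI)
  [23:22] rd=1 = bx
  [21:0] imm=3211338 = $3211338

lsli bx, $3211338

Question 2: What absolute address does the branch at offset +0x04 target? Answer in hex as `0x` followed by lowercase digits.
+0x04: f8 ff ff ab ⇒ word 0xabfffff8 (little)
  op=0xabfffff8>>24=0xab ⇒ bnz (J)
  imm@[23:0]=0xfffff8 (s24→-8) ⇒ $-8
  target = base 0x40a8 + off 0x04 + 4 + imm -8 = 0x40a8

0x40a8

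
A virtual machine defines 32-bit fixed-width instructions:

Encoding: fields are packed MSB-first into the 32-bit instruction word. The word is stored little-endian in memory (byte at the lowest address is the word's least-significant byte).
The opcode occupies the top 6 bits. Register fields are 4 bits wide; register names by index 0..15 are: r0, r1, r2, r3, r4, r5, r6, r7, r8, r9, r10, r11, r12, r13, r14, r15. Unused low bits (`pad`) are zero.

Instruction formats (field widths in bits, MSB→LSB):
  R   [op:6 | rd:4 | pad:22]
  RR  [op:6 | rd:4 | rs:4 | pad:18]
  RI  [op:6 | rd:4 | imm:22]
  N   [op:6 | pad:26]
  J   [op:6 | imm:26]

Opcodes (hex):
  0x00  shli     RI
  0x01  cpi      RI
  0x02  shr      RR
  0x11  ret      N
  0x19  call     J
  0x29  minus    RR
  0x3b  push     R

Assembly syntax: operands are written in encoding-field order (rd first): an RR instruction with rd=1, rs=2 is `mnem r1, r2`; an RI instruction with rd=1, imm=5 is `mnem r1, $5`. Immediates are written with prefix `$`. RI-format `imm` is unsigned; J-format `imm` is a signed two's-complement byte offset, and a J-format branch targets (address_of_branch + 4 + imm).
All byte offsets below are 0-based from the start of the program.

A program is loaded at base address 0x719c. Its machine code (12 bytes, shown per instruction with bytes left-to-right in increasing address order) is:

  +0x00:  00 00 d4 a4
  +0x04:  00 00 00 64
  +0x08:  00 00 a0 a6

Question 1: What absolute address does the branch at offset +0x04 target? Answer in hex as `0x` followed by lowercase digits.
0x71a4

+0x04: 00 00 00 64 ⇒ word 0x64000000 (little)
  top 6b → 0x19 → call [J]
  [25:0] imm=0 = $0
  target = base 0x719c + off 0x04 + 4 + imm 0 = 0x71a4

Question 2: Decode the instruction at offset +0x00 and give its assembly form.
[00] 00 00 d4 a4 → 0xa4d40000
  op=0xa4d40000>>26=0x29 ⇒ minus (RR)
  rd: (w>>22)&0xf=0x3 → r3
  rs: (w>>18)&0xf=0x5 → r5

minus r3, r5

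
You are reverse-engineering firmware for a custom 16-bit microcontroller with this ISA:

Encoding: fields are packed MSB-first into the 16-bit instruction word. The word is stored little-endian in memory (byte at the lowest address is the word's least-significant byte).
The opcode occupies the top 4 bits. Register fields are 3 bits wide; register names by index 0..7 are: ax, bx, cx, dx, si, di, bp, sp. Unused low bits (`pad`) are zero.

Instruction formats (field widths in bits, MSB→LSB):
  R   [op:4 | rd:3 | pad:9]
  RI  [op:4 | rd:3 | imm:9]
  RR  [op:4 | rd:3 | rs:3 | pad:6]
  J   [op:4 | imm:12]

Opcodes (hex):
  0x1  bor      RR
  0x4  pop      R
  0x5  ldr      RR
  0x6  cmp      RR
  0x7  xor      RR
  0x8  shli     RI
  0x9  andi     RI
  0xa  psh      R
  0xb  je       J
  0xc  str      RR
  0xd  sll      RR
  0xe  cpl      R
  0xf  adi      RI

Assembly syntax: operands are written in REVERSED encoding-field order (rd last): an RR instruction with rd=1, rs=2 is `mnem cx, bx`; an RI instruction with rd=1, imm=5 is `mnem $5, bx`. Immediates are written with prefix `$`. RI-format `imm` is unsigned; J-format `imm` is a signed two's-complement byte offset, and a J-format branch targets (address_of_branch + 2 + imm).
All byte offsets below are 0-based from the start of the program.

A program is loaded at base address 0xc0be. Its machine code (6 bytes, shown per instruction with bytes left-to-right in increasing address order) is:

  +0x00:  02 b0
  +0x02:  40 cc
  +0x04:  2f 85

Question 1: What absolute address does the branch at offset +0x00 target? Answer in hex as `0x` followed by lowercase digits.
0xc0c2

@+00  little-endian(02 b0) = 0xb002
  op=0xb002>>12=0xb ⇒ je (J)
  imm@[11:0]=0x2 ⇒ $2
  target = base 0xc0be + off 0x00 + 2 + imm 2 = 0xc0c2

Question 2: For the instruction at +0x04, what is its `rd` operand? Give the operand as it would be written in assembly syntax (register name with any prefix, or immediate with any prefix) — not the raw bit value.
[04] 2f 85 → 0x852f
  opcode bits[15:12]=0x8: shli/RI
  rd@[11:9]=0x2 ⇒ cx
  imm@[8:0]=0x12f ⇒ $303

cx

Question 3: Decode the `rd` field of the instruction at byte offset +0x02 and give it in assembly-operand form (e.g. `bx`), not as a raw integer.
off 0x02: read 40 cc as little → 0xcc40
  opcode bits[15:12]=0xc: str/RR
  rd@[11:9]=0x6 ⇒ bp
  rs@[8:6]=0x1 ⇒ bx

bp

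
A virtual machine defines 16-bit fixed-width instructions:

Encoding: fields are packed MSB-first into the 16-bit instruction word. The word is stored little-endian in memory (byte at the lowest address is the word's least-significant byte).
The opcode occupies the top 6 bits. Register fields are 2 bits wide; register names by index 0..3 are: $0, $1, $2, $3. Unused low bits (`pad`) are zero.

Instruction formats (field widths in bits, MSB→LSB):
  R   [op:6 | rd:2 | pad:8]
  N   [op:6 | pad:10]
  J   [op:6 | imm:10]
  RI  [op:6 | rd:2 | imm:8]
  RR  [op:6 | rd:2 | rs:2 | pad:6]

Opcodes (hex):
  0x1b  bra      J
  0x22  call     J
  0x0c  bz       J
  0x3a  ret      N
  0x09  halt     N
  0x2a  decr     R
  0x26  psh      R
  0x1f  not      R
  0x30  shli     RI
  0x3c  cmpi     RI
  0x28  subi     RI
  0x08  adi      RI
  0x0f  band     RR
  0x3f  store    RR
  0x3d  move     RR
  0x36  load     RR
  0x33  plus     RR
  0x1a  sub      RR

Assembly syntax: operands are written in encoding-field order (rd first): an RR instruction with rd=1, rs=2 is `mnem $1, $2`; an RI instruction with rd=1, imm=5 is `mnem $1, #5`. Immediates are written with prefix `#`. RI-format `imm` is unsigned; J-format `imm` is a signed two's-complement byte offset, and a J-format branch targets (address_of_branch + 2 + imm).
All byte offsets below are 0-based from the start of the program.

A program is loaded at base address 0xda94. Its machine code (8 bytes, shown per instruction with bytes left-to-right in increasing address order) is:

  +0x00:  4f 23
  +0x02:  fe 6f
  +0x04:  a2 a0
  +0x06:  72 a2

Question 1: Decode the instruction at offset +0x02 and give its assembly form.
@+02  little-endian(fe 6f) = 0x6ffe
  op=0x6ffe>>10=0x1b ⇒ bra (J)
  imm: (w>>0)&0x3ff=0x3fe (s10→-2) → #-2

bra #-2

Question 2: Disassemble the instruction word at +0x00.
@+00  little-endian(4f 23) = 0x234f
  opcode bits[15:10]=0x8: adi/RI
  [9:8] rd=3 = $3
  [7:0] imm=79 = #79

adi $3, #79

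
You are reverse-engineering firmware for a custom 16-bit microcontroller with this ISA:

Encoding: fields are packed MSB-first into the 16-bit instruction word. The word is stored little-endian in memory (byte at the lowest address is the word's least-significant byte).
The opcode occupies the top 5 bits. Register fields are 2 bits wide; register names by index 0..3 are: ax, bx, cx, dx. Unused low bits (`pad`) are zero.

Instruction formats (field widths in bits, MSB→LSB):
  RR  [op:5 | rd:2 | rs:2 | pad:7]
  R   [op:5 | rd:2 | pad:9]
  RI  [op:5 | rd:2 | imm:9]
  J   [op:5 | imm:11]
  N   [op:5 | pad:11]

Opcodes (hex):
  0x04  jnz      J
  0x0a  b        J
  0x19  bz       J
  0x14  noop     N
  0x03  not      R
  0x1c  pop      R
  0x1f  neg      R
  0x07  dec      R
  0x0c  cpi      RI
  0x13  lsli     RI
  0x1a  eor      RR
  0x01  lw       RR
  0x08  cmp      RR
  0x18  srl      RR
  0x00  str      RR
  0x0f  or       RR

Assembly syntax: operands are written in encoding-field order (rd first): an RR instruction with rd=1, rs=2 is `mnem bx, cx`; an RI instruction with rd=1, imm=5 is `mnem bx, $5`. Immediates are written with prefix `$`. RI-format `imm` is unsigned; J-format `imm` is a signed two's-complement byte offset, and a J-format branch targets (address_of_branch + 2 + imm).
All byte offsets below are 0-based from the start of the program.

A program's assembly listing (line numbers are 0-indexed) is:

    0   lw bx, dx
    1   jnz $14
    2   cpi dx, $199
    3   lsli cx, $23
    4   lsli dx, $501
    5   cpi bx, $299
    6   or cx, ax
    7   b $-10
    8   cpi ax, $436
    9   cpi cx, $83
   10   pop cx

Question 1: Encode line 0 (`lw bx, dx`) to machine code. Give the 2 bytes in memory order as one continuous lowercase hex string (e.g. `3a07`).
800b

L0: lw op=0x1:5|rd=1:2|rs=3:2|pad=0:7 ⇒ 0x0b80 ⇒ little 80 0b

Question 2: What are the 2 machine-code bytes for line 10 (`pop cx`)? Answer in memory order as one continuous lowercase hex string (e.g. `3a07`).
L10: pop op=0x1c:5|rd=2:2|pad=0:9 ⇒ 0xe400 ⇒ little 00 e4

00e4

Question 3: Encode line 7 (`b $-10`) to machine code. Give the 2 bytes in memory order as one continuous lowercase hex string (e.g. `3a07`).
f657

line 7 (b): pack op=0xa:5|imm=-10:11 = 0x57f6; little→ f6 57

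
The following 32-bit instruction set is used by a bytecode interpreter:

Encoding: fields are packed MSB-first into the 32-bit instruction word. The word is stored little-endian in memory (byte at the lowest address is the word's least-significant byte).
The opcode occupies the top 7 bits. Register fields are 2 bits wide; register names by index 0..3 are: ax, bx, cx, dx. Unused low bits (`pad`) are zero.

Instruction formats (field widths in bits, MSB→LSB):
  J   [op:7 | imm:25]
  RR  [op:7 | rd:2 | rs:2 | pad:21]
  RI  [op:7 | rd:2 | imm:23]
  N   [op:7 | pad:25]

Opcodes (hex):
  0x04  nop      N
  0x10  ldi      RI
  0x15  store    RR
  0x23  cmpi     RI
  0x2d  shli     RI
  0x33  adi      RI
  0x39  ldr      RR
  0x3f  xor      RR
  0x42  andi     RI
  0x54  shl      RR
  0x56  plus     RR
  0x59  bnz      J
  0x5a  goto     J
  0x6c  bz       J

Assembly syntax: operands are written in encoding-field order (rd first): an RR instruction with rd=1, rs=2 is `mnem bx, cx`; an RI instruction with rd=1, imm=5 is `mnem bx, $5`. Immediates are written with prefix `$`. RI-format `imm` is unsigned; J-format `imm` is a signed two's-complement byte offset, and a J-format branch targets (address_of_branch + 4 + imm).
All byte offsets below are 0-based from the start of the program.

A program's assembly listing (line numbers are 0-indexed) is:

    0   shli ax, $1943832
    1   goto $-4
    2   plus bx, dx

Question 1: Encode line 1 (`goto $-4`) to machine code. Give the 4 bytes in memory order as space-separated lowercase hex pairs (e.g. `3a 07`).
line 1 (goto): pack op=0x5a:7|imm=-4:25 = 0xb5fffffc; little→ fc ff ff b5

fc ff ff b5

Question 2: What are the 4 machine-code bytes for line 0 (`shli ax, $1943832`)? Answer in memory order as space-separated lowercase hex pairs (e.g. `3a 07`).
18 a9 1d 5a

L0: shli op=0x2d:7|rd=0:2|imm=1943832:23 ⇒ 0x5a1da918 ⇒ little 18 a9 1d 5a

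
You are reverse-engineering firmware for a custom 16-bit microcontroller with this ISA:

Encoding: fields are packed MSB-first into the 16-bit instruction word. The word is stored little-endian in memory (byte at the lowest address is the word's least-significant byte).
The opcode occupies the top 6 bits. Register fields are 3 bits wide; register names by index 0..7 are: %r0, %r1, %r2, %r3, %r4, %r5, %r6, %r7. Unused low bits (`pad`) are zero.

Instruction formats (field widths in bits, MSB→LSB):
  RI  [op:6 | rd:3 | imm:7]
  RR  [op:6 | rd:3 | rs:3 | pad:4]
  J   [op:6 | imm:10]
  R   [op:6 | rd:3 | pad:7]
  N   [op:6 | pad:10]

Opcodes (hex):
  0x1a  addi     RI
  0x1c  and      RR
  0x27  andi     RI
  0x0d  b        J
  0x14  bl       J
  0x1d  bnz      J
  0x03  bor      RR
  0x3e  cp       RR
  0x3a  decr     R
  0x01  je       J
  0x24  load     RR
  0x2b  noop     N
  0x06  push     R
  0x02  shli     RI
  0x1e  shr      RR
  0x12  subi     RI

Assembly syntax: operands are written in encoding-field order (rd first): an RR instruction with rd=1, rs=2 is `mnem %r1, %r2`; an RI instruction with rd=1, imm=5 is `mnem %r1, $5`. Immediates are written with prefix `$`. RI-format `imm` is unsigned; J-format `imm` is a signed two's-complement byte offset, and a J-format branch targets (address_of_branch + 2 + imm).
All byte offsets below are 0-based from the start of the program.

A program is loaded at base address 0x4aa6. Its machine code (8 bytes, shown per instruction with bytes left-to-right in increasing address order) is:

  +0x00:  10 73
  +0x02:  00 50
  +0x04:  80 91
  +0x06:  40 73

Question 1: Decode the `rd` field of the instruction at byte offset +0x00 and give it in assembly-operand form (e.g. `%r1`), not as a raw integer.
@+00  little-endian(10 73) = 0x7310
  top 6b → 0x1c → and [RR]
  rd@[9:7]=0x6 ⇒ %r6
  rs@[6:4]=0x1 ⇒ %r1

%r6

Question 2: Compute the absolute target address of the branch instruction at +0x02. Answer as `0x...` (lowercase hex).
0x4aaa

@+02  little-endian(00 50) = 0x5000
  opcode bits[15:10]=0x14: bl/J
  imm@[9:0]=0x0 ⇒ $0
  target = base 0x4aa6 + off 0x02 + 2 + imm 0 = 0x4aaa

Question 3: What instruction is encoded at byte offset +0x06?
and %r6, %r4

@+06  little-endian(40 73) = 0x7340
  op=0x7340>>10=0x1c ⇒ and (RR)
  rd: (w>>7)&0x7=0x6 → %r6
  rs: (w>>4)&0x7=0x4 → %r4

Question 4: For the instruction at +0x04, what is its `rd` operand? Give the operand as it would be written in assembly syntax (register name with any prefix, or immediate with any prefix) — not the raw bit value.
@+04  little-endian(80 91) = 0x9180
  op=0x9180>>10=0x24 ⇒ load (RR)
  rd: (w>>7)&0x7=0x3 → %r3
  rs: (w>>4)&0x7=0x0 → %r0

%r3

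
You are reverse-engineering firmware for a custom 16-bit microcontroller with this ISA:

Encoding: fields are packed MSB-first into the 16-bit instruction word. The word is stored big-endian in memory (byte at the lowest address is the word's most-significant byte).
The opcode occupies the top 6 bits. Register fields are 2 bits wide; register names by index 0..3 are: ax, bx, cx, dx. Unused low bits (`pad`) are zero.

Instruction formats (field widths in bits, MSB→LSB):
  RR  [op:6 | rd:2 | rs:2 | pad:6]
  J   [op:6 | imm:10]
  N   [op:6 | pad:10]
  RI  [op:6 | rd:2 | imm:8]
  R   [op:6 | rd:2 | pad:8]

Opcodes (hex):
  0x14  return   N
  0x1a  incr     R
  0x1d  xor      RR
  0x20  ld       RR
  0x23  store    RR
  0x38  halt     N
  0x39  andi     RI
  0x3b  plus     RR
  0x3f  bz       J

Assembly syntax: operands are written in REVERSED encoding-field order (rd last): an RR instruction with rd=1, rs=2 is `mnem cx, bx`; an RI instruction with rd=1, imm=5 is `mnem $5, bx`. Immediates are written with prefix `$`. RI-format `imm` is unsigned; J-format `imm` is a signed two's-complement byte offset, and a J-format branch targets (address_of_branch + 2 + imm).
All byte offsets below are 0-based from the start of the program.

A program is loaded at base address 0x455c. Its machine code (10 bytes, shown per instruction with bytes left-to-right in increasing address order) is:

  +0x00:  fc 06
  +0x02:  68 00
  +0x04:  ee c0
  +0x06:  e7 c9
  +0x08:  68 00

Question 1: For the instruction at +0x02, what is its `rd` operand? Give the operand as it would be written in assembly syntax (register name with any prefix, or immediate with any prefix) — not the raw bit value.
+0x02: 68 00 ⇒ word 0x6800 (big)
  opcode bits[15:10]=0x1a: incr/R
  rd: (w>>8)&0x3=0x0 → ax

ax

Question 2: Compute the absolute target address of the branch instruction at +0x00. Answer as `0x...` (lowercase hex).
0x4564

+0x00: fc 06 ⇒ word 0xfc06 (big)
  op=0xfc06>>10=0x3f ⇒ bz (J)
  [9:0] imm=6 = $6
  target = base 0x455c + off 0x00 + 2 + imm 6 = 0x4564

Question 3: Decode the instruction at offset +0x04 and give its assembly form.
plus dx, cx

@+04  big-endian(ee c0) = 0xeec0
  opcode bits[15:10]=0x3b: plus/RR
  rd: (w>>8)&0x3=0x2 → cx
  rs: (w>>6)&0x3=0x3 → dx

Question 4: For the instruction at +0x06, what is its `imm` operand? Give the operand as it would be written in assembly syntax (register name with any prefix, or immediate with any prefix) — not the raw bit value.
$201

+0x06: e7 c9 ⇒ word 0xe7c9 (big)
  opcode bits[15:10]=0x39: andi/RI
  [9:8] rd=3 = dx
  [7:0] imm=201 = $201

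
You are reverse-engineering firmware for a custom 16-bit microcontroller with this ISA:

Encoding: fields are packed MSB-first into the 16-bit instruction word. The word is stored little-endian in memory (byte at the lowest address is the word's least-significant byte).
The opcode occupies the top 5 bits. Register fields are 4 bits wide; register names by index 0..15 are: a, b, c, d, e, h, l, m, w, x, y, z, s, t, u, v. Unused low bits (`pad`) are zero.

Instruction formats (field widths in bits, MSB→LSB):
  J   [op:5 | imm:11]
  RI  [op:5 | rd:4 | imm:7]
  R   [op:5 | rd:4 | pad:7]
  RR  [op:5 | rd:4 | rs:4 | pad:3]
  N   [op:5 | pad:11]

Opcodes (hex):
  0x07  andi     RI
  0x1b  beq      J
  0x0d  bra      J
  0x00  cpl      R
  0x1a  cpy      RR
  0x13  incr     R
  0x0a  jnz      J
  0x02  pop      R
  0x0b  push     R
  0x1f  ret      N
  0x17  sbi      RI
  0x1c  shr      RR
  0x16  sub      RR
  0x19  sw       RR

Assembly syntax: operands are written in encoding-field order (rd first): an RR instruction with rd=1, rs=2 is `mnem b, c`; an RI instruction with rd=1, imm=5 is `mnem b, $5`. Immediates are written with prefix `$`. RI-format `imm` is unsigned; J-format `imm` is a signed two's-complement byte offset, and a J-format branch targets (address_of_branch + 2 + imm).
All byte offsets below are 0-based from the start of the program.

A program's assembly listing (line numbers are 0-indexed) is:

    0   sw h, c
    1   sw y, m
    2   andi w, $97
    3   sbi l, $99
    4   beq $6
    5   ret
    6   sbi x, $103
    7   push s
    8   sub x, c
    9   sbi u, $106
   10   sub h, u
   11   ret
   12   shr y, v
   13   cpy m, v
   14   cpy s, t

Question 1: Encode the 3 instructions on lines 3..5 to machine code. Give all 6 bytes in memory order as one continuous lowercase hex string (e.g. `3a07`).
line 3 (sbi): pack op=0x17:5|rd=6:4|imm=99:7 = 0xbb63; little→ 63 bb
line 4 (beq): pack op=0x1b:5|imm=6:11 = 0xd806; little→ 06 d8
line 5 (ret): pack op=0x1f:5|pad=0:11 = 0xf800; little→ 00 f8

63bb06d800f8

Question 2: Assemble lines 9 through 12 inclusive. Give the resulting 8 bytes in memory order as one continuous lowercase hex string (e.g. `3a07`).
6abff0b200f878e5

line 9 (sbi): pack op=0x17:5|rd=14:4|imm=106:7 = 0xbf6a; little→ 6a bf
line 10 (sub): pack op=0x16:5|rd=5:4|rs=14:4|pad=0:3 = 0xb2f0; little→ f0 b2
line 11 (ret): pack op=0x1f:5|pad=0:11 = 0xf800; little→ 00 f8
line 12 (shr): pack op=0x1c:5|rd=10:4|rs=15:4|pad=0:3 = 0xe578; little→ 78 e5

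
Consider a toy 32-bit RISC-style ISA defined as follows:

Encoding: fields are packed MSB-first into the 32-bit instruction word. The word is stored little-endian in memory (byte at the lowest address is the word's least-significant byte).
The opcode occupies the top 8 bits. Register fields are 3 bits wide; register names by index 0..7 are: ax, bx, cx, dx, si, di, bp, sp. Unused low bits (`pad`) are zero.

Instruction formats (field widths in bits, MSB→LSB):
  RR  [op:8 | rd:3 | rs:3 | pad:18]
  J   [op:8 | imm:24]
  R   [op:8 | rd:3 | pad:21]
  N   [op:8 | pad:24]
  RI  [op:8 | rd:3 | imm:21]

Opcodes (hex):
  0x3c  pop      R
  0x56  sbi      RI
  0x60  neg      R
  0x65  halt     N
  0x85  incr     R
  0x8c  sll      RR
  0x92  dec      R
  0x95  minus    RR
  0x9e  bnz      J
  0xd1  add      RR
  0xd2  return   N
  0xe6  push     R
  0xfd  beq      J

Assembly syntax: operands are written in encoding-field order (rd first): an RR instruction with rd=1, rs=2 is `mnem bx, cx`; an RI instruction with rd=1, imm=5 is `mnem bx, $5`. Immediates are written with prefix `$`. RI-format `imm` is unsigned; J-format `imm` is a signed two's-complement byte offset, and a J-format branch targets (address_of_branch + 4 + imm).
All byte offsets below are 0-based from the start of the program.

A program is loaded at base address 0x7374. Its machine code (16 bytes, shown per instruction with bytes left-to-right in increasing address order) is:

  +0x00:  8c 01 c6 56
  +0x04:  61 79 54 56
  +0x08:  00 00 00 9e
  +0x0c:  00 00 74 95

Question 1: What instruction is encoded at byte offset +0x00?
off 0x00: read 8c 01 c6 56 as little → 0x56c6018c
  opcode bits[31:24]=0x56: sbi/RI
  [23:21] rd=6 = bp
  [20:0] imm=393612 = $393612

sbi bp, $393612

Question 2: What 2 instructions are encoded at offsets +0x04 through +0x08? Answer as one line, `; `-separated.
@+04  little-endian(61 79 54 56) = 0x56547961
  op=0x56547961>>24=0x56 ⇒ sbi (RI)
  rd@[23:21]=0x2 ⇒ cx
  imm@[20:0]=0x147961 ⇒ $1341793
@+08  little-endian(00 00 00 9e) = 0x9e000000
  op=0x9e000000>>24=0x9e ⇒ bnz (J)
  imm@[23:0]=0x0 ⇒ $0

sbi cx, $1341793; bnz $0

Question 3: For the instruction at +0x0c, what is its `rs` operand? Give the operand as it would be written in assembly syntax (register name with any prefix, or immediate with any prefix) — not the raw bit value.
+0x0c: 00 00 74 95 ⇒ word 0x95740000 (little)
  top 8b → 0x95 → minus [RR]
  rd@[23:21]=0x3 ⇒ dx
  rs@[20:18]=0x5 ⇒ di

di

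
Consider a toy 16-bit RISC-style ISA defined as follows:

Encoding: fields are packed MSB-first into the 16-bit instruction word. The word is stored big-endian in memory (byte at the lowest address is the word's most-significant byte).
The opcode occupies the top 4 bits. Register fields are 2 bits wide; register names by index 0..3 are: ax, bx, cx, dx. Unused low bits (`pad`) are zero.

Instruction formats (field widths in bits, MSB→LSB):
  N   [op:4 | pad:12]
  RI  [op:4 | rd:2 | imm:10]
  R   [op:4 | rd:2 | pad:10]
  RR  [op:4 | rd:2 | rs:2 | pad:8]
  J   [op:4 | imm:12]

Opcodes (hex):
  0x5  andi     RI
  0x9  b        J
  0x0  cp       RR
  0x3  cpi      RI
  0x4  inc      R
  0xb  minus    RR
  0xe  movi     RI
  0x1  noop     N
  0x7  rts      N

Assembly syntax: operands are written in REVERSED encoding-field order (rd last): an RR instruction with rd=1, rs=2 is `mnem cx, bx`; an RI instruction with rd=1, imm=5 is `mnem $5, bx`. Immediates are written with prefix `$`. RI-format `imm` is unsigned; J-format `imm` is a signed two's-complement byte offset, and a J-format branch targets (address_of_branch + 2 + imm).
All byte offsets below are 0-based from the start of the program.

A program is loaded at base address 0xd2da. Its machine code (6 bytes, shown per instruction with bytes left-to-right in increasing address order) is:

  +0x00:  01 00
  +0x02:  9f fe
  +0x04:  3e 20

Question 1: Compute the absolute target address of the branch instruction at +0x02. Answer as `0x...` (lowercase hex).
@+02  big-endian(9f fe) = 0x9ffe
  op=0x9ffe>>12=0x9 ⇒ b (J)
  imm@[11:0]=0xffe (s12→-2) ⇒ $-2
  target = base 0xd2da + off 0x02 + 2 + imm -2 = 0xd2dc

0xd2dc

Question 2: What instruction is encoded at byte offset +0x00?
@+00  big-endian(01 00) = 0x0100
  opcode bits[15:12]=0x0: cp/RR
  rd: (w>>10)&0x3=0x0 → ax
  rs: (w>>8)&0x3=0x1 → bx

cp bx, ax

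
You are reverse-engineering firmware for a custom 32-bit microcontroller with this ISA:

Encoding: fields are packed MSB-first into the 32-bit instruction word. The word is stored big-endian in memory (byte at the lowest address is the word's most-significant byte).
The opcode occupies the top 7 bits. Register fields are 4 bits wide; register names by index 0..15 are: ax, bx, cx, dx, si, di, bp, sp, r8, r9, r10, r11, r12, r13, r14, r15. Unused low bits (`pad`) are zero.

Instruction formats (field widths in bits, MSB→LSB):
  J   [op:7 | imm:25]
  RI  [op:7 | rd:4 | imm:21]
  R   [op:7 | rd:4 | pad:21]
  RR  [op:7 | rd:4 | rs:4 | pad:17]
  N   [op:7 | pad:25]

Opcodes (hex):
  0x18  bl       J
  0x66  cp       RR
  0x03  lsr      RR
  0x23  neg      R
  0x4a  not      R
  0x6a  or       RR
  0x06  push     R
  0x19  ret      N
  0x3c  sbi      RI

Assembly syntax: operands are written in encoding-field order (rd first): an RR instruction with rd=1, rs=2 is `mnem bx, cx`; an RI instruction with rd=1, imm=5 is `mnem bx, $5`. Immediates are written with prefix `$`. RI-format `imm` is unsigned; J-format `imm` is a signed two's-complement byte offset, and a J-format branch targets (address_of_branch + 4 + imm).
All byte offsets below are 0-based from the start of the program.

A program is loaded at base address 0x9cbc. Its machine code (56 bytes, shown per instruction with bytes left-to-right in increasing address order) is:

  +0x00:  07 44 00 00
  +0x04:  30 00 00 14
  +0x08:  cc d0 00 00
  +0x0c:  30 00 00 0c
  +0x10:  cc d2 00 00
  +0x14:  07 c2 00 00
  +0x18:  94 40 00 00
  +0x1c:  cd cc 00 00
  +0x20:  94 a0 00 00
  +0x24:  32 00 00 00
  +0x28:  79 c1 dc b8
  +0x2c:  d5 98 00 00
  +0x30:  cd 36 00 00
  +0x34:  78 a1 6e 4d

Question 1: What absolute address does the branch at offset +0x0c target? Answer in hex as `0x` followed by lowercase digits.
+0x0c: 30 00 00 0c ⇒ word 0x3000000c (big)
  top 7b → 0x18 → bl [J]
  imm: (w>>0)&0x1ffffff=0xc → $12
  target = base 0x9cbc + off 0x0c + 4 + imm 12 = 0x9cd8

0x9cd8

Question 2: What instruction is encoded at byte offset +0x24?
+0x24: 32 00 00 00 ⇒ word 0x32000000 (big)
  op=0x32000000>>25=0x19 ⇒ ret (N)

ret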